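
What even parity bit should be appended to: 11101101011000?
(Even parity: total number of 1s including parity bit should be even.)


Number of 1s in data: 8
Parity bit: 0

0


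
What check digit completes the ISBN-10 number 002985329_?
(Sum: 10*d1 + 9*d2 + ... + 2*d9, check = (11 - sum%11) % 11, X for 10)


Weighted sum: 188
188 mod 11 = 1

Check digit: X


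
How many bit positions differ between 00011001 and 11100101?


XOR: 11111100
Count of 1s: 6

6


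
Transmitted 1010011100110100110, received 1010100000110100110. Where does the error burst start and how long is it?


XOR: 0000111100000000000

Burst at position 4, length 4


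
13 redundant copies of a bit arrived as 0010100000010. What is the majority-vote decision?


Ones: 3 out of 13
Threshold: 7

0 (3/13 voted 1)


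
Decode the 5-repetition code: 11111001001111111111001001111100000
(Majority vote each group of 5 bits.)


Groups: 11111, 00100, 11111, 11111, 00100, 11111, 00000
Majority votes: 1011010

1011010


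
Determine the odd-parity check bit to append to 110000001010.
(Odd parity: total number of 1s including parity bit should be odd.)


Number of 1s in data: 4
Parity bit: 1

1


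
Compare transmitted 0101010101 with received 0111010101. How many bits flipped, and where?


XOR: 0010000000

1 error(s) at position(s): 2


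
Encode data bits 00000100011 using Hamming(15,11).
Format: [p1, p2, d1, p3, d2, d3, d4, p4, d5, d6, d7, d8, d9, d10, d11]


Parity bits: p1=1, p2=1, p3=0, p4=1

110000010100011


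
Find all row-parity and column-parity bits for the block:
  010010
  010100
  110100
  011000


Row parities: 0010
Column parities: 101010

Row P: 0010, Col P: 101010, Corner: 1


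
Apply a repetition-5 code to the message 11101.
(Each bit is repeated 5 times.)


Each bit -> 5 copies

1111111111111110000011111


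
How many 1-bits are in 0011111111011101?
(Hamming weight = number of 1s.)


Counting 1s in 0011111111011101

12


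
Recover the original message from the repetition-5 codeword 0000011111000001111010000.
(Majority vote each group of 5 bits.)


Groups: 00000, 11111, 00000, 11110, 10000
Majority votes: 01010

01010


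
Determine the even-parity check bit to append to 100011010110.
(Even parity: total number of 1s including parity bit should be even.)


Number of 1s in data: 6
Parity bit: 0

0


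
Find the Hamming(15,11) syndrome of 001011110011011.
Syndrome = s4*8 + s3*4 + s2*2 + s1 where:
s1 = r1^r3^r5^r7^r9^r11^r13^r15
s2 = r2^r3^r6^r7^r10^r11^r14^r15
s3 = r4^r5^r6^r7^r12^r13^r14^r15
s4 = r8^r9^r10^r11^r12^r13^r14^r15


s1=1, s2=0, s3=0, s4=1

Syndrome = 9 (error at position 9)


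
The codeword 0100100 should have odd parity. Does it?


Number of 1s: 2

No, parity error (2 ones)


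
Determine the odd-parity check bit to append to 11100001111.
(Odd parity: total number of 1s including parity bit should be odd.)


Number of 1s in data: 7
Parity bit: 0

0


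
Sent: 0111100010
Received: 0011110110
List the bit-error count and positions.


XOR: 0100010100

3 error(s) at position(s): 1, 5, 7


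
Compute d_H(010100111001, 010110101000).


XOR: 000010010001
Count of 1s: 3

3


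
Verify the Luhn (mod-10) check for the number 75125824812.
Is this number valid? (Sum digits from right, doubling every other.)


Luhn sum = 47
47 mod 10 = 7

Invalid (Luhn sum mod 10 = 7)


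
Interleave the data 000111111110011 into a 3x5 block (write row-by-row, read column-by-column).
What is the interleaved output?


Matrix:
  00011
  11111
  10011
Read columns: 011010010111111

011010010111111


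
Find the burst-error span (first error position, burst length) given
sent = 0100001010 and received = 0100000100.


XOR: 0000001110

Burst at position 6, length 3


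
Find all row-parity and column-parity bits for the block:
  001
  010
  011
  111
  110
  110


Row parities: 110100
Column parities: 111

Row P: 110100, Col P: 111, Corner: 1


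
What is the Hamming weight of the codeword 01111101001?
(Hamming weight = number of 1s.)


Counting 1s in 01111101001

7


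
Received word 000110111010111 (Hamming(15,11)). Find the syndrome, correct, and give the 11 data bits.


Syndrome = 0: no error detected

Data: 01011010111 (no errors)


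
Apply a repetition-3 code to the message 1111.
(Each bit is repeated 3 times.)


Each bit -> 3 copies

111111111111


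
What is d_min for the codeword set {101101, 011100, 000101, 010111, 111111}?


Comparing all pairs, minimum distance: 2
Can detect 1 errors, correct 0 errors

2


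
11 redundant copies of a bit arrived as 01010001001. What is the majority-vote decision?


Ones: 4 out of 11
Threshold: 6

0 (4/11 voted 1)


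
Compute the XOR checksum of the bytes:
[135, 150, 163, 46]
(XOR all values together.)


XOR chain: 135 ^ 150 ^ 163 ^ 46 = 156

156


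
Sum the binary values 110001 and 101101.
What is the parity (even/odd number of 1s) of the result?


110001 = 49
101101 = 45
Sum = 94 = 1011110
1s count = 5

odd parity (5 ones in 1011110)


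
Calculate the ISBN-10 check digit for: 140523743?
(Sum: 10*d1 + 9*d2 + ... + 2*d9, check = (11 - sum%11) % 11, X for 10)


Weighted sum: 154
154 mod 11 = 0

Check digit: 0


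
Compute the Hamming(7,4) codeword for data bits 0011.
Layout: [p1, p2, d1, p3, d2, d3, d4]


Parity bits: p1=1, p2=0, p3=0

1000011


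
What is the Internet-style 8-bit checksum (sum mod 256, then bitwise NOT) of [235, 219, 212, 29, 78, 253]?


Sum = 1026 mod 256 = 2
Complement = 253

253


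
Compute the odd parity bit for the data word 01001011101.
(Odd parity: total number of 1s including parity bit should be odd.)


Number of 1s in data: 6
Parity bit: 1

1


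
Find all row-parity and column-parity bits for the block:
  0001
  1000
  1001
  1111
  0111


Row parities: 11001
Column parities: 1000

Row P: 11001, Col P: 1000, Corner: 1


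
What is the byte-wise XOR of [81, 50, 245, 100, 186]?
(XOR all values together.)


XOR chain: 81 ^ 50 ^ 245 ^ 100 ^ 186 = 72

72


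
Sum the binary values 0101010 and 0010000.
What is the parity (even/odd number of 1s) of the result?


0101010 = 42
0010000 = 16
Sum = 58 = 111010
1s count = 4

even parity (4 ones in 111010)


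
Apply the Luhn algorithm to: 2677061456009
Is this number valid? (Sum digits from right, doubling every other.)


Luhn sum = 46
46 mod 10 = 6

Invalid (Luhn sum mod 10 = 6)


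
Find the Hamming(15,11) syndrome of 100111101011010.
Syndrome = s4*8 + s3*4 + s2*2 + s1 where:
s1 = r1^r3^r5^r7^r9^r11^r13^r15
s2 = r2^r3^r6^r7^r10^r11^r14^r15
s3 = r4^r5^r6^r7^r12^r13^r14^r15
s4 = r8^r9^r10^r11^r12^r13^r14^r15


s1=1, s2=0, s3=0, s4=0

Syndrome = 1 (error at position 1)


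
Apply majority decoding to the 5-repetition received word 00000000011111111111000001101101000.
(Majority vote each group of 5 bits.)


Groups: 00000, 00001, 11111, 11111, 00000, 11011, 01000
Majority votes: 0011010

0011010


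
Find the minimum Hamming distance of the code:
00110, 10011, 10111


Comparing all pairs, minimum distance: 1
Can detect 0 errors, correct 0 errors

1


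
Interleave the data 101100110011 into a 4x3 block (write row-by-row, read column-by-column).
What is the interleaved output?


Matrix:
  101
  100
  110
  011
Read columns: 111000111001

111000111001


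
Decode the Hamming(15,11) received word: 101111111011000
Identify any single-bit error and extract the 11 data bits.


Syndrome = 4: error at position 4

Data: 11111011000 (corrected bit 4)


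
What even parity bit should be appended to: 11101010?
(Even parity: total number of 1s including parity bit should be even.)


Number of 1s in data: 5
Parity bit: 1

1


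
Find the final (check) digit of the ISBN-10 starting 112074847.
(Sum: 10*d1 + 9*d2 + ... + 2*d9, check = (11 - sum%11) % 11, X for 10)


Weighted sum: 155
155 mod 11 = 1

Check digit: X


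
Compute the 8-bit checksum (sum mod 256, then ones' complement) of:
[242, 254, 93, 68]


Sum = 657 mod 256 = 145
Complement = 110

110


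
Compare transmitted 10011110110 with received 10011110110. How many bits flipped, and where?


XOR: 00000000000

0 errors (received matches sent)


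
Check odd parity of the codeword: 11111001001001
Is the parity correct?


Number of 1s: 8

No, parity error (8 ones)


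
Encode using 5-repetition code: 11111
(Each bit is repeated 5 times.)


Each bit -> 5 copies

1111111111111111111111111


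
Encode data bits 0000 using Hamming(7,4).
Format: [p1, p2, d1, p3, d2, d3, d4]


Parity bits: p1=0, p2=0, p3=0

0000000


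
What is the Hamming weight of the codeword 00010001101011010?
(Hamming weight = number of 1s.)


Counting 1s in 00010001101011010

7


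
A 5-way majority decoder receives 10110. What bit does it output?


Ones: 3 out of 5
Threshold: 3

1 (3/5 voted 1)


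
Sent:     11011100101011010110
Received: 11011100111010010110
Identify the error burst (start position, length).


XOR: 00000000010001000000

Burst at position 9, length 5


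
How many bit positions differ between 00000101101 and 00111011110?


XOR: 00111110011
Count of 1s: 7

7


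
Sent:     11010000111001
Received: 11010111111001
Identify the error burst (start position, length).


XOR: 00000111000000

Burst at position 5, length 3


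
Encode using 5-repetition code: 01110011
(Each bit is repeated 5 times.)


Each bit -> 5 copies

0000011111111111111100000000001111111111


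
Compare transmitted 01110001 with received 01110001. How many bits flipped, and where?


XOR: 00000000

0 errors (received matches sent)


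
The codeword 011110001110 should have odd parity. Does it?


Number of 1s: 7

Yes, parity is correct (7 ones)


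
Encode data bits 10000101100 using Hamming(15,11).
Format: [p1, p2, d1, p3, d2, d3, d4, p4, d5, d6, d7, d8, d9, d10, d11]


Parity bits: p1=0, p2=0, p3=0, p4=1

001000010101100


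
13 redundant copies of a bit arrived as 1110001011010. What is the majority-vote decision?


Ones: 7 out of 13
Threshold: 7

1 (7/13 voted 1)


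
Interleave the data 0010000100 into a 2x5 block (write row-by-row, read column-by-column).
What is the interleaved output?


Matrix:
  00100
  00100
Read columns: 0000110000

0000110000


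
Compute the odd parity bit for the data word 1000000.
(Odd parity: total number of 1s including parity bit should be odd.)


Number of 1s in data: 1
Parity bit: 0

0


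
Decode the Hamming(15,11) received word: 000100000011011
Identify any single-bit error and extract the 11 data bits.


Syndrome = 2: error at position 2

Data: 00000011011 (corrected bit 2)


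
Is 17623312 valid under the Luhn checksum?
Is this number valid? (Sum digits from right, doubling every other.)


Luhn sum = 27
27 mod 10 = 7

Invalid (Luhn sum mod 10 = 7)


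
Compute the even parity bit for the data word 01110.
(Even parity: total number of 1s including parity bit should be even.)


Number of 1s in data: 3
Parity bit: 1

1


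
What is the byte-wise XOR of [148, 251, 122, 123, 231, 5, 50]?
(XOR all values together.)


XOR chain: 148 ^ 251 ^ 122 ^ 123 ^ 231 ^ 5 ^ 50 = 190

190


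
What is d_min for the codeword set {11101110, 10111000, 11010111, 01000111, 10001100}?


Comparing all pairs, minimum distance: 2
Can detect 1 errors, correct 0 errors

2


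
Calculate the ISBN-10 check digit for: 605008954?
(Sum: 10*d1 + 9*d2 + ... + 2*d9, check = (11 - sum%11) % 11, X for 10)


Weighted sum: 199
199 mod 11 = 1

Check digit: X


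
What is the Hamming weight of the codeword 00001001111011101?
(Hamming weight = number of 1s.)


Counting 1s in 00001001111011101

9


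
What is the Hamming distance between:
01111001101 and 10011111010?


XOR: 11100110111
Count of 1s: 8

8


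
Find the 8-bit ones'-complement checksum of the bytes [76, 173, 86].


Sum = 335 mod 256 = 79
Complement = 176

176


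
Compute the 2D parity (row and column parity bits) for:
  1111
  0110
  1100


Row parities: 000
Column parities: 0101

Row P: 000, Col P: 0101, Corner: 0


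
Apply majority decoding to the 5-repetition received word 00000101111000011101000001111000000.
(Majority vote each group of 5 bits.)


Groups: 00000, 10111, 10000, 11101, 00000, 11110, 00000
Majority votes: 0101010

0101010


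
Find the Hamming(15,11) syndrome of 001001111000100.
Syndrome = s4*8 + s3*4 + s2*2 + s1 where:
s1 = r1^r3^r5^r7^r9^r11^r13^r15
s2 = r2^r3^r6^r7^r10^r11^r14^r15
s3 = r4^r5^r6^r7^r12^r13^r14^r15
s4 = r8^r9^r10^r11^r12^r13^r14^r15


s1=0, s2=1, s3=1, s4=1

Syndrome = 14 (error at position 14)


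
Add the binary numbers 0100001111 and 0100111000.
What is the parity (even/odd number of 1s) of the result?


0100001111 = 271
0100111000 = 312
Sum = 583 = 1001000111
1s count = 5

odd parity (5 ones in 1001000111)


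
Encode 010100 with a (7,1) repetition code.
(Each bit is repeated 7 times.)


Each bit -> 7 copies

000000011111110000000111111100000000000000


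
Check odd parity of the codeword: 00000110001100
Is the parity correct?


Number of 1s: 4

No, parity error (4 ones)


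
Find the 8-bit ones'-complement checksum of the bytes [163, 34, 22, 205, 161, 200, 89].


Sum = 874 mod 256 = 106
Complement = 149

149


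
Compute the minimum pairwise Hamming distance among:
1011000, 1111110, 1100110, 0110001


Comparing all pairs, minimum distance: 2
Can detect 1 errors, correct 0 errors

2


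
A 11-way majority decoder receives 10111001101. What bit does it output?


Ones: 7 out of 11
Threshold: 6

1 (7/11 voted 1)


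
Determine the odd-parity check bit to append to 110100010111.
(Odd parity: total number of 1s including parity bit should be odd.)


Number of 1s in data: 7
Parity bit: 0

0


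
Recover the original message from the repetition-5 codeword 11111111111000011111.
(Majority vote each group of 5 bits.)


Groups: 11111, 11111, 10000, 11111
Majority votes: 1101

1101


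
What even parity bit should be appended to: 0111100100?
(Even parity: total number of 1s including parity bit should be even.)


Number of 1s in data: 5
Parity bit: 1

1


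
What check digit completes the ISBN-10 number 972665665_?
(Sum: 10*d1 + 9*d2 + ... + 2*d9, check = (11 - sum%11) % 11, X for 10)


Weighted sum: 324
324 mod 11 = 5

Check digit: 6


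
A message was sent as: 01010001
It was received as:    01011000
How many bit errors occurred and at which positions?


XOR: 00001001

2 error(s) at position(s): 4, 7


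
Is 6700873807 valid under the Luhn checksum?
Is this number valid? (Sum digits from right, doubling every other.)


Luhn sum = 45
45 mod 10 = 5

Invalid (Luhn sum mod 10 = 5)


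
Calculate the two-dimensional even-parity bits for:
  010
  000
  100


Row parities: 101
Column parities: 110

Row P: 101, Col P: 110, Corner: 0


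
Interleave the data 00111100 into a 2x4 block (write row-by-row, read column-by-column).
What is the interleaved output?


Matrix:
  0011
  1100
Read columns: 01011010

01011010


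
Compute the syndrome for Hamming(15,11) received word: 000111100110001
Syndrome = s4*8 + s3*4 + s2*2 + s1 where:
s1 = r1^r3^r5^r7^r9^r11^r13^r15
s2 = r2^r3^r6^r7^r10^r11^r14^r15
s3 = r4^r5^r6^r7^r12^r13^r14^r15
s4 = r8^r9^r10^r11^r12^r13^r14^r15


s1=0, s2=1, s3=1, s4=1

Syndrome = 14 (error at position 14)


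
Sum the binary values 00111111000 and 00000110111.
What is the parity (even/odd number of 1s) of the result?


00111111000 = 504
00000110111 = 55
Sum = 559 = 1000101111
1s count = 6

even parity (6 ones in 1000101111)


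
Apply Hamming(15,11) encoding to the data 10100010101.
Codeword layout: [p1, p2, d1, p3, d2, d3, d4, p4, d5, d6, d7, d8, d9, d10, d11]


Parity bits: p1=0, p2=0, p3=1, p4=1

001101010010101


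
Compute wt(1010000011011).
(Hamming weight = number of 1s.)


Counting 1s in 1010000011011

6


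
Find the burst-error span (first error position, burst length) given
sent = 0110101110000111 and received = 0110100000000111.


XOR: 0000001110000000

Burst at position 6, length 3


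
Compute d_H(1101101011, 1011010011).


XOR: 0110111000
Count of 1s: 5

5


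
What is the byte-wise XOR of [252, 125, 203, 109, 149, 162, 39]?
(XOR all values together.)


XOR chain: 252 ^ 125 ^ 203 ^ 109 ^ 149 ^ 162 ^ 39 = 55

55


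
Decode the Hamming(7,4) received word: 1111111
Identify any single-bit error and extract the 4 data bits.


Syndrome = 0: no error detected

Data: 1111 (no errors)


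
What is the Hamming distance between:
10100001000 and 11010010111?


XOR: 01110011111
Count of 1s: 8

8


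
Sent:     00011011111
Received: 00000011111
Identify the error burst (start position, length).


XOR: 00011000000

Burst at position 3, length 2


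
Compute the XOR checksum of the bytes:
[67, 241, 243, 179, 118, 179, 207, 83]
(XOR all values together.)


XOR chain: 67 ^ 241 ^ 243 ^ 179 ^ 118 ^ 179 ^ 207 ^ 83 = 171

171


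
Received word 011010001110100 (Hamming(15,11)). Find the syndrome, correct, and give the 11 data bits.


Syndrome = 1: error at position 1

Data: 11001110100 (corrected bit 1)


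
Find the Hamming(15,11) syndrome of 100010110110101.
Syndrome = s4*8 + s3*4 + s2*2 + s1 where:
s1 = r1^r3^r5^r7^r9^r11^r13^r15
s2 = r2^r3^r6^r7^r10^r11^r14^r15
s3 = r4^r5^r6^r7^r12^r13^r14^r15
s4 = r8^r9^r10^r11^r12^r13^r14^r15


s1=0, s2=0, s3=0, s4=1

Syndrome = 8 (error at position 8)


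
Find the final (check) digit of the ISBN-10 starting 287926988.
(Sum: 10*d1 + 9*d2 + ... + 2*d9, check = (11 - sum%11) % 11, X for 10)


Weighted sum: 329
329 mod 11 = 10

Check digit: 1


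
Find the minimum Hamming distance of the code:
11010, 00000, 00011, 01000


Comparing all pairs, minimum distance: 1
Can detect 0 errors, correct 0 errors

1


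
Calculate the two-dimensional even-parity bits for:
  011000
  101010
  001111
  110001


Row parities: 0101
Column parities: 001100

Row P: 0101, Col P: 001100, Corner: 0


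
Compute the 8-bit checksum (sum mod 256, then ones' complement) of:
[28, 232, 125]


Sum = 385 mod 256 = 129
Complement = 126

126


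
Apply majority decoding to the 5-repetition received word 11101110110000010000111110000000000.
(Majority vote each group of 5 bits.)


Groups: 11101, 11011, 00000, 10000, 11111, 00000, 00000
Majority votes: 1100100

1100100


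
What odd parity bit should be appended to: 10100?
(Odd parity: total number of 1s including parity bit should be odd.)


Number of 1s in data: 2
Parity bit: 1

1


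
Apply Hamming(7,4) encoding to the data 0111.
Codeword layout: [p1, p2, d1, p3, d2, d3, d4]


Parity bits: p1=0, p2=0, p3=1

0001111


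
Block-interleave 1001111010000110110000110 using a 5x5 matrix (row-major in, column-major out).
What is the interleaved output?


Matrix:
  10011
  11010
  00011
  01100
  00110
Read columns: 1100001010000111110110100

1100001010000111110110100


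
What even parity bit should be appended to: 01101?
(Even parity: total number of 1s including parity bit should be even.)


Number of 1s in data: 3
Parity bit: 1

1


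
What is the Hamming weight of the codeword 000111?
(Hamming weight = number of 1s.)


Counting 1s in 000111

3


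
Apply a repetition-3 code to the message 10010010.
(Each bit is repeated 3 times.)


Each bit -> 3 copies

111000000111000000111000


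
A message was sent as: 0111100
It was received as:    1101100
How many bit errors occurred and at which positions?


XOR: 1010000

2 error(s) at position(s): 0, 2


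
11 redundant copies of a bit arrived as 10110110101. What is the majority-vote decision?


Ones: 7 out of 11
Threshold: 6

1 (7/11 voted 1)


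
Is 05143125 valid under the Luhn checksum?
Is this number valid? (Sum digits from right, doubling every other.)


Luhn sum = 27
27 mod 10 = 7

Invalid (Luhn sum mod 10 = 7)


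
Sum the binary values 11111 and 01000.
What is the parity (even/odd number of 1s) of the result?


11111 = 31
01000 = 8
Sum = 39 = 100111
1s count = 4

even parity (4 ones in 100111)


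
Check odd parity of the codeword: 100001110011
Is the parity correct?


Number of 1s: 6

No, parity error (6 ones)


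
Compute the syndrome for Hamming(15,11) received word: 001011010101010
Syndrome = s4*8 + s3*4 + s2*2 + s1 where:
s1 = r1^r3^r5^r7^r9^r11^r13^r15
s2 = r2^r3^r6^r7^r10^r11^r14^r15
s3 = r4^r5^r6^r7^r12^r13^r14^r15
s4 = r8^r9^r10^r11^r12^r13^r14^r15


s1=0, s2=0, s3=0, s4=0

Syndrome = 0 (no error)


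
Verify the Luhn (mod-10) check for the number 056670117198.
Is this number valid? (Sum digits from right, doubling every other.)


Luhn sum = 45
45 mod 10 = 5

Invalid (Luhn sum mod 10 = 5)


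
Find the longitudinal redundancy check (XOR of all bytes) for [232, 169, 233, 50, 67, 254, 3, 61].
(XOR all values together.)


XOR chain: 232 ^ 169 ^ 233 ^ 50 ^ 67 ^ 254 ^ 3 ^ 61 = 25

25


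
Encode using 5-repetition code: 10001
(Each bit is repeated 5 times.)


Each bit -> 5 copies

1111100000000000000011111


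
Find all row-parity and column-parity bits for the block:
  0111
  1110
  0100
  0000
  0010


Row parities: 11101
Column parities: 1111

Row P: 11101, Col P: 1111, Corner: 0


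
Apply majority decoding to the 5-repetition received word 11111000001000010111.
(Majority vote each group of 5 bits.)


Groups: 11111, 00000, 10000, 10111
Majority votes: 1001

1001


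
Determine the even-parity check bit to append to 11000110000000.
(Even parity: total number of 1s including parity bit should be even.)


Number of 1s in data: 4
Parity bit: 0

0


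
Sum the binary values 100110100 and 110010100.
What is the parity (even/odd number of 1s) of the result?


100110100 = 308
110010100 = 404
Sum = 712 = 1011001000
1s count = 4

even parity (4 ones in 1011001000)


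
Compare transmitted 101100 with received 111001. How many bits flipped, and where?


XOR: 010101

3 error(s) at position(s): 1, 3, 5


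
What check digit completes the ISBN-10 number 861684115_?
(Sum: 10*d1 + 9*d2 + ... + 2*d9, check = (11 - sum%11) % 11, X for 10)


Weighted sum: 269
269 mod 11 = 5

Check digit: 6


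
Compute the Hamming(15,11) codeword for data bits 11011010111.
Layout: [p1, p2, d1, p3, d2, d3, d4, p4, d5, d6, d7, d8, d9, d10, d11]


Parity bits: p1=1, p2=1, p3=1, p4=1

111110111010111


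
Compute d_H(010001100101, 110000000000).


XOR: 100001100101
Count of 1s: 5

5


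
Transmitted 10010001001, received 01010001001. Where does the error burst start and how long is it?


XOR: 11000000000

Burst at position 0, length 2


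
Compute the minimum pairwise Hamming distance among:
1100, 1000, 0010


Comparing all pairs, minimum distance: 1
Can detect 0 errors, correct 0 errors

1


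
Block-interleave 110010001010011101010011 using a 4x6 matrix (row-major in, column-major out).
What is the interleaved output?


Matrix:
  110010
  001010
  011101
  010011
Read columns: 100010110110001011010011

100010110110001011010011


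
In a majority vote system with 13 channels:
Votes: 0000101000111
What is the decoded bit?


Ones: 5 out of 13
Threshold: 7

0 (5/13 voted 1)


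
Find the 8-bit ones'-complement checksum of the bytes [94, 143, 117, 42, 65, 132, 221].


Sum = 814 mod 256 = 46
Complement = 209

209


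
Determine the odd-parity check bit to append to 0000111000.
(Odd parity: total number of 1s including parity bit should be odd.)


Number of 1s in data: 3
Parity bit: 0

0


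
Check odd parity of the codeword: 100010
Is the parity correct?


Number of 1s: 2

No, parity error (2 ones)


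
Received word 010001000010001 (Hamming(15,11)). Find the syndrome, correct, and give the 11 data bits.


Syndrome = 0: no error detected

Data: 00100010001 (no errors)


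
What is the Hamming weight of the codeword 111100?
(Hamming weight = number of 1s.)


Counting 1s in 111100

4


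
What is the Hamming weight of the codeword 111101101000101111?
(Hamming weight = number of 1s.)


Counting 1s in 111101101000101111

12


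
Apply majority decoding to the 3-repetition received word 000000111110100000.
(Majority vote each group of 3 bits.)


Groups: 000, 000, 111, 110, 100, 000
Majority votes: 001100

001100


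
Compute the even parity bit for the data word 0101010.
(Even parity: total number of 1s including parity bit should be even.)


Number of 1s in data: 3
Parity bit: 1

1


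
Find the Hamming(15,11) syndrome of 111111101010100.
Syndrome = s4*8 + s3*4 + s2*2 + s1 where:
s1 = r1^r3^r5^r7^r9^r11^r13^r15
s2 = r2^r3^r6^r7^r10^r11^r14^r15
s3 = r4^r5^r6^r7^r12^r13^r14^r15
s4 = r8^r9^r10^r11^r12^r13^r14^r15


s1=1, s2=1, s3=1, s4=1

Syndrome = 15 (error at position 15)


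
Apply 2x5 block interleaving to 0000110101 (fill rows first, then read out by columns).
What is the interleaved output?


Matrix:
  00001
  10101
Read columns: 0100010011

0100010011


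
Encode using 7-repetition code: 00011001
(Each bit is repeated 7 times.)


Each bit -> 7 copies

00000000000000000000011111111111111000000000000001111111


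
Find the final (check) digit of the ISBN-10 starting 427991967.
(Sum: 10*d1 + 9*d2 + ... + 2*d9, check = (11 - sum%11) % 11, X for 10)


Weighted sum: 304
304 mod 11 = 7

Check digit: 4


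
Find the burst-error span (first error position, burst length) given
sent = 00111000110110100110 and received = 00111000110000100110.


XOR: 00000000000110000000

Burst at position 11, length 2


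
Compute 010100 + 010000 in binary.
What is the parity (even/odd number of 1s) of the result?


010100 = 20
010000 = 16
Sum = 36 = 100100
1s count = 2

even parity (2 ones in 100100)


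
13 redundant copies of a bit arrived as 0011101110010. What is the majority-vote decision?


Ones: 7 out of 13
Threshold: 7

1 (7/13 voted 1)


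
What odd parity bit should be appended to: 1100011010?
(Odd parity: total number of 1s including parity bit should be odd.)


Number of 1s in data: 5
Parity bit: 0

0


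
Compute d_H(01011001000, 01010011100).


XOR: 00001010100
Count of 1s: 3

3


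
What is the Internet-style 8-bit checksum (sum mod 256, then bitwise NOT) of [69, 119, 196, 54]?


Sum = 438 mod 256 = 182
Complement = 73

73


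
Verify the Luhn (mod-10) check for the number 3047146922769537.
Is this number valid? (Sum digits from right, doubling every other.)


Luhn sum = 83
83 mod 10 = 3

Invalid (Luhn sum mod 10 = 3)


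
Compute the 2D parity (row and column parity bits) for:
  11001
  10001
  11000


Row parities: 100
Column parities: 10000

Row P: 100, Col P: 10000, Corner: 1


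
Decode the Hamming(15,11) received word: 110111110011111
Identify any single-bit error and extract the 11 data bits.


Syndrome = 0: no error detected

Data: 01110011111 (no errors)


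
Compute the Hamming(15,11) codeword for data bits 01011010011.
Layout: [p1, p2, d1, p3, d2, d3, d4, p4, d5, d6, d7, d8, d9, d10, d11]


Parity bits: p1=1, p2=0, p3=0, p4=0

100010101010011


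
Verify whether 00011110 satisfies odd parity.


Number of 1s: 4

No, parity error (4 ones)


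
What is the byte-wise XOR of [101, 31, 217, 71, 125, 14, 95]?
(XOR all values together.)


XOR chain: 101 ^ 31 ^ 217 ^ 71 ^ 125 ^ 14 ^ 95 = 200

200


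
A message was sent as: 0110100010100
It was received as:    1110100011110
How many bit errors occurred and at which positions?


XOR: 1000000001010

3 error(s) at position(s): 0, 9, 11


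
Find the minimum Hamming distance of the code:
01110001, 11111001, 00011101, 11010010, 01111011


Comparing all pairs, minimum distance: 2
Can detect 1 errors, correct 0 errors

2


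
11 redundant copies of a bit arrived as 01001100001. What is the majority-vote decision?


Ones: 4 out of 11
Threshold: 6

0 (4/11 voted 1)


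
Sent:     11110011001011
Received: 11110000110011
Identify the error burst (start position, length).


XOR: 00000011111000

Burst at position 6, length 5


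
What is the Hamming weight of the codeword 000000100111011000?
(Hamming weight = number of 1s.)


Counting 1s in 000000100111011000

6


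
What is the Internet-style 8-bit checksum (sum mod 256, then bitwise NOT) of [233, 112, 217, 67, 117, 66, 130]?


Sum = 942 mod 256 = 174
Complement = 81

81


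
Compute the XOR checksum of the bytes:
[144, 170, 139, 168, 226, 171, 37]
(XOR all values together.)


XOR chain: 144 ^ 170 ^ 139 ^ 168 ^ 226 ^ 171 ^ 37 = 117

117


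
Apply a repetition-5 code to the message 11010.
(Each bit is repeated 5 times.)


Each bit -> 5 copies

1111111111000001111100000


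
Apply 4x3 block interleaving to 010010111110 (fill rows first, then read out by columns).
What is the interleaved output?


Matrix:
  010
  010
  111
  110
Read columns: 001111110010

001111110010


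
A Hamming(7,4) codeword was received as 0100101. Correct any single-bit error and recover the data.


Syndrome = 0: no error detected

Data: 0101 (no errors)


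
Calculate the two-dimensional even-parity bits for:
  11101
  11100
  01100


Row parities: 010
Column parities: 01101

Row P: 010, Col P: 01101, Corner: 1


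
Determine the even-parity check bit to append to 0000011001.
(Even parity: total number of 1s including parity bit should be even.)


Number of 1s in data: 3
Parity bit: 1

1


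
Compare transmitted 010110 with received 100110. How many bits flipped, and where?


XOR: 110000

2 error(s) at position(s): 0, 1


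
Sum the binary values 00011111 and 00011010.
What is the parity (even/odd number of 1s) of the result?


00011111 = 31
00011010 = 26
Sum = 57 = 111001
1s count = 4

even parity (4 ones in 111001)


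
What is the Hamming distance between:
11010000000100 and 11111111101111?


XOR: 00101111101011
Count of 1s: 9

9


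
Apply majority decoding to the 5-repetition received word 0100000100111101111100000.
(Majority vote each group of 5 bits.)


Groups: 01000, 00100, 11110, 11111, 00000
Majority votes: 00110

00110


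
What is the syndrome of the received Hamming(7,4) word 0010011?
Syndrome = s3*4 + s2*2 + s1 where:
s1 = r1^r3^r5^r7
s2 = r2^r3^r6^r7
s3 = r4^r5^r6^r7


s1=0, s2=1, s3=0

Syndrome = 2 (error at position 2)


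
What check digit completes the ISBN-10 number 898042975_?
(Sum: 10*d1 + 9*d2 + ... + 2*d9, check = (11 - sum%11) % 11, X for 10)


Weighted sum: 326
326 mod 11 = 7

Check digit: 4


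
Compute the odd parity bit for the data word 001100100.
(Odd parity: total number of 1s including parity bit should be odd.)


Number of 1s in data: 3
Parity bit: 0

0


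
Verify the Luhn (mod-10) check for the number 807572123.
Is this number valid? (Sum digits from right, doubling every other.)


Luhn sum = 35
35 mod 10 = 5

Invalid (Luhn sum mod 10 = 5)


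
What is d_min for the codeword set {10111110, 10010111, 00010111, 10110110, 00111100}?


Comparing all pairs, minimum distance: 1
Can detect 0 errors, correct 0 errors

1


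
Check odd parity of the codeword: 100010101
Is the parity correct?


Number of 1s: 4

No, parity error (4 ones)


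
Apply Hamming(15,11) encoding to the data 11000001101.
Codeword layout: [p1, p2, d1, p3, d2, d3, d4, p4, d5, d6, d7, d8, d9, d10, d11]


Parity bits: p1=0, p2=0, p3=0, p4=1

001010010001101


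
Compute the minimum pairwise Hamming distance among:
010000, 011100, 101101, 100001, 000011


Comparing all pairs, minimum distance: 2
Can detect 1 errors, correct 0 errors

2


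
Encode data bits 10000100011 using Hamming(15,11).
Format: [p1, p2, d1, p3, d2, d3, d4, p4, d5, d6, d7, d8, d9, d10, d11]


Parity bits: p1=0, p2=0, p3=0, p4=1

001000010100011


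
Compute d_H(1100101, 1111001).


XOR: 0011100
Count of 1s: 3

3


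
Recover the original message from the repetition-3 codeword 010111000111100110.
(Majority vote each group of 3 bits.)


Groups: 010, 111, 000, 111, 100, 110
Majority votes: 010101

010101


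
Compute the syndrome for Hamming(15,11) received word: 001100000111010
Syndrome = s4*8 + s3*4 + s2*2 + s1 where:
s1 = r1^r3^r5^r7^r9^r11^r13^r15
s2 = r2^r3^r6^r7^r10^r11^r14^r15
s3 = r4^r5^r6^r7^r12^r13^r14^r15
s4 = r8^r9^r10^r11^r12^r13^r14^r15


s1=0, s2=0, s3=1, s4=0

Syndrome = 4 (error at position 4)


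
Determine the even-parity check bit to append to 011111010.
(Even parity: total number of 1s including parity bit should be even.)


Number of 1s in data: 6
Parity bit: 0

0


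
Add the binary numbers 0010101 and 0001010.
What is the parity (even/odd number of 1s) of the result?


0010101 = 21
0001010 = 10
Sum = 31 = 11111
1s count = 5

odd parity (5 ones in 11111)


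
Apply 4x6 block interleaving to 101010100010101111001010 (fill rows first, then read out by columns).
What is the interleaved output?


Matrix:
  101010
  100010
  101111
  001010
Read columns: 111000001011001011110010

111000001011001011110010


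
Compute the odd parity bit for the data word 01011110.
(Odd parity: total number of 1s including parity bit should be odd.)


Number of 1s in data: 5
Parity bit: 0

0


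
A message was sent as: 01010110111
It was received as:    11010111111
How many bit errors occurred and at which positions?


XOR: 10000001000

2 error(s) at position(s): 0, 7


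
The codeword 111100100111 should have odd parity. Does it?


Number of 1s: 8

No, parity error (8 ones)


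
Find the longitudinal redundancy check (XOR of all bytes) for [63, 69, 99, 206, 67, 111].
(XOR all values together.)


XOR chain: 63 ^ 69 ^ 99 ^ 206 ^ 67 ^ 111 = 251

251


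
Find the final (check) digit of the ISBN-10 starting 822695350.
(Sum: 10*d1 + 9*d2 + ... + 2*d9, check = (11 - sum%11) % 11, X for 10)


Weighted sum: 262
262 mod 11 = 9

Check digit: 2


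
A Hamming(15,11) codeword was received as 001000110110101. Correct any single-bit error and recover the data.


Syndrome = 15: error at position 15

Data: 10010110100 (corrected bit 15)


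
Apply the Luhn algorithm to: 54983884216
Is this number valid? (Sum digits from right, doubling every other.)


Luhn sum = 65
65 mod 10 = 5

Invalid (Luhn sum mod 10 = 5)


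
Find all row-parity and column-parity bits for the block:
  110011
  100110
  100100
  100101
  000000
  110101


Row parities: 010100
Column parities: 100001

Row P: 010100, Col P: 100001, Corner: 0


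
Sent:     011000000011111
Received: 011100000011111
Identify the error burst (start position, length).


XOR: 000100000000000

Burst at position 3, length 1


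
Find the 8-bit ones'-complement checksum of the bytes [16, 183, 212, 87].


Sum = 498 mod 256 = 242
Complement = 13

13


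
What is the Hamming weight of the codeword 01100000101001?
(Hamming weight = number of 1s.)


Counting 1s in 01100000101001

5


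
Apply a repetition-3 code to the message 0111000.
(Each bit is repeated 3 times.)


Each bit -> 3 copies

000111111111000000000


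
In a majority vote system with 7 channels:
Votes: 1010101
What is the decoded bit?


Ones: 4 out of 7
Threshold: 4

1 (4/7 voted 1)


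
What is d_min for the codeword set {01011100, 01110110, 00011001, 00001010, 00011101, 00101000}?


Comparing all pairs, minimum distance: 1
Can detect 0 errors, correct 0 errors

1


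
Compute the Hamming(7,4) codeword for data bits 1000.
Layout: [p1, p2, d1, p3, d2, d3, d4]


Parity bits: p1=1, p2=1, p3=0

1110000


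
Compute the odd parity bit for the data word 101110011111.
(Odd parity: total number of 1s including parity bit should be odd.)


Number of 1s in data: 9
Parity bit: 0

0


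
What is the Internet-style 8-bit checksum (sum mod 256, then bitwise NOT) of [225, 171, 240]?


Sum = 636 mod 256 = 124
Complement = 131

131


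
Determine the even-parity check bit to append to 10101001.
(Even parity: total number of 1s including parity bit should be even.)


Number of 1s in data: 4
Parity bit: 0

0


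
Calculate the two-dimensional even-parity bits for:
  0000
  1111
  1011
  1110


Row parities: 0011
Column parities: 1010

Row P: 0011, Col P: 1010, Corner: 0


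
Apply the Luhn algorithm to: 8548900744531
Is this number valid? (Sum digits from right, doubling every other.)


Luhn sum = 58
58 mod 10 = 8

Invalid (Luhn sum mod 10 = 8)


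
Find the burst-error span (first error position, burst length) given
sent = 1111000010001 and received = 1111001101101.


XOR: 0000001111100

Burst at position 6, length 5


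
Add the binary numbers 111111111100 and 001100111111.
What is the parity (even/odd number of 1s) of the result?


111111111100 = 4092
001100111111 = 831
Sum = 4923 = 1001100111011
1s count = 8

even parity (8 ones in 1001100111011)


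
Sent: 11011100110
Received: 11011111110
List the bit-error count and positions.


XOR: 00000011000

2 error(s) at position(s): 6, 7


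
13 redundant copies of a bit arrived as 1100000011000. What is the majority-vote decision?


Ones: 4 out of 13
Threshold: 7

0 (4/13 voted 1)


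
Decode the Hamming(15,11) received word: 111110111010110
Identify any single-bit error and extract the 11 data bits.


Syndrome = 15: error at position 15

Data: 11011010111 (corrected bit 15)


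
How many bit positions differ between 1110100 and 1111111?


XOR: 0001011
Count of 1s: 3

3


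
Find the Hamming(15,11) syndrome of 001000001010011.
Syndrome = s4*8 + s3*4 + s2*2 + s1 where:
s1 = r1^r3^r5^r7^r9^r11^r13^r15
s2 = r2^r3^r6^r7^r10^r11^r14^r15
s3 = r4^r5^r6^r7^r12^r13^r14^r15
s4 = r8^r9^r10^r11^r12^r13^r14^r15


s1=0, s2=0, s3=0, s4=0

Syndrome = 0 (no error)


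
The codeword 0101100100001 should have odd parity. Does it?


Number of 1s: 5

Yes, parity is correct (5 ones)


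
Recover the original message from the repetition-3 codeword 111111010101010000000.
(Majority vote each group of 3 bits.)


Groups: 111, 111, 010, 101, 010, 000, 000
Majority votes: 1101000

1101000


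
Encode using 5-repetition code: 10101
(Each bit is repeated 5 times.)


Each bit -> 5 copies

1111100000111110000011111


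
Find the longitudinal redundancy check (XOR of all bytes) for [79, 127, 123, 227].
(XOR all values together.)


XOR chain: 79 ^ 127 ^ 123 ^ 227 = 168

168


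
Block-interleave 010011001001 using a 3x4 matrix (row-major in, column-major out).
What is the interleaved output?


Matrix:
  0100
  1100
  1001
Read columns: 011110000001

011110000001


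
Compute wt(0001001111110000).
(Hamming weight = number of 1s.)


Counting 1s in 0001001111110000

7


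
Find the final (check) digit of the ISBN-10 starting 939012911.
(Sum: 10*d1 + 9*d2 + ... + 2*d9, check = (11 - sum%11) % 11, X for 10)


Weighted sum: 246
246 mod 11 = 4

Check digit: 7


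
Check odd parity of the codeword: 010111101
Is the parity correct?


Number of 1s: 6

No, parity error (6 ones)


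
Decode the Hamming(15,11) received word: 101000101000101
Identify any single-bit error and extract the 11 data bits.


Syndrome = 14: error at position 14

Data: 10011000111 (corrected bit 14)


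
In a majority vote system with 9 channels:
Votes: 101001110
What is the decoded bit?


Ones: 5 out of 9
Threshold: 5

1 (5/9 voted 1)
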